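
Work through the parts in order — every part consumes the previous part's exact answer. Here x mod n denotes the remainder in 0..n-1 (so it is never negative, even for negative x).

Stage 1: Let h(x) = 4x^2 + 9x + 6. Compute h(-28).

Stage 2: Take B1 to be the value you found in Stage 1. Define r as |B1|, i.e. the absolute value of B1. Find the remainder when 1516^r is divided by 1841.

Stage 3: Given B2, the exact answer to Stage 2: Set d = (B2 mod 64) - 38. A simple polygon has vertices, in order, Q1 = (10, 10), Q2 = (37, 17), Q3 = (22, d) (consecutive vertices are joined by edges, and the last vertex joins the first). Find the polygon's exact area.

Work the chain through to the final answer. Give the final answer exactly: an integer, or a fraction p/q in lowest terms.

393

Stage 1: 4*(-28)^2 + 9*(-28)^1 + 6 = (3136) + (-252) + (6) = 2890; answer 2890
Stage 2: B1 = 2890; r = 2890; squarings mod 1841: 1516^1=1516, 1516^2=688, 1516^4=207, 1516^8=506, 1516^16=137, 1516^32=359, 1516^64=11, 1516^128=121, 1516^256=1754, 1516^512=205, 1516^1024=1523, 1516^2048=1710; 1516^2890 = 1516^2 * 1516^8 * 1516^64 * 1516^256 * 1516^512 * 1516^2048 = 1558 (mod 1841); answer 1558
Stage 3: B2 = 1558; d = -16; cross terms: (10*17 - 37*10)=-200, (37*-16 - 22*17)=-966, (22*10 - 10*-16)=380; twice the area = |-786| = 786; area = 393; answer 393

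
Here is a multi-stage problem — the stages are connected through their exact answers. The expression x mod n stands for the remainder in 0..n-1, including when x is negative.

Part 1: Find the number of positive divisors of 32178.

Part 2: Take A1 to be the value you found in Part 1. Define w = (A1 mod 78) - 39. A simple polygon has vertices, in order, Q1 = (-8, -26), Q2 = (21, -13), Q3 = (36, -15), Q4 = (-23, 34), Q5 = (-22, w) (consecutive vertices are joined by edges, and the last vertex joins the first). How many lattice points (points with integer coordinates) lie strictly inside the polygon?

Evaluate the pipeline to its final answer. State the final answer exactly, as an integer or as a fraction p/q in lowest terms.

1672

Part 1: 32178 = 2 * 3 * 31 * 173; number of divisors = (1+1) * (1+1) * (1+1) * (1+1) = 16; answer 16
Part 2: A1 = 16; w = -23; cross terms: (-8*-13 - 21*-26)=650, (21*-15 - 36*-13)=153, (36*34 - -23*-15)=879, (-23*-23 - -22*34)=1277, (-22*-26 - -8*-23)=388; twice the area = |3347| = 3347; area = 3347/2; boundary points = 1 + 1 + 1 + 1 + 1 = 5; strictly interior points = area - boundary/2 + 1 = 1672; answer 1672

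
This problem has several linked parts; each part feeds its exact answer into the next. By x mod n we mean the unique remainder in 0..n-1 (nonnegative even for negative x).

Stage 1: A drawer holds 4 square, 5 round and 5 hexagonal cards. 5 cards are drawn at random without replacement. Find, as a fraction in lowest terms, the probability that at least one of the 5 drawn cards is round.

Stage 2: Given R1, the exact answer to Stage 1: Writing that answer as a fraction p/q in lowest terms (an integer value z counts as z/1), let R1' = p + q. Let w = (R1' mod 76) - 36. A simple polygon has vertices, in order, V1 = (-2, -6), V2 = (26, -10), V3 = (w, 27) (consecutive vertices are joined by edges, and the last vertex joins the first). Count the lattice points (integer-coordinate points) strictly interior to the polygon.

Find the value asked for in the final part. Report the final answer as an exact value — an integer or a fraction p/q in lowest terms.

489

Stage 1: total draws C(14,5) = 2002; complement C(9,5) = 126; favorable 2002 - 126 = 1876; P = 134/143; answer 134/143
Stage 2: R1 = 134/143; threaded value p + q = 277; w = 13; cross terms: (-2*-10 - 26*-6)=176, (26*27 - 13*-10)=832, (13*-6 - -2*27)=-24; twice the area = |984| = 984; area = 492; boundary points = 4 + 1 + 3 = 8; strictly interior points = area - boundary/2 + 1 = 489; answer 489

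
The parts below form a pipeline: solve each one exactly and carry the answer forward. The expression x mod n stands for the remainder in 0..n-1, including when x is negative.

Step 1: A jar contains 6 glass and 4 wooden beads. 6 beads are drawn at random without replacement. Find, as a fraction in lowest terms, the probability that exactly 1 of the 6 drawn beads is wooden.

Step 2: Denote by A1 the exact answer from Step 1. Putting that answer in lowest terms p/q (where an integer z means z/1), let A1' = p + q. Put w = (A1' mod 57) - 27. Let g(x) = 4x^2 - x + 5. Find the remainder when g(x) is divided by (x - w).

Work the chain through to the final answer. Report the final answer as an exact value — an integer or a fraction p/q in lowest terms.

569

Step 1: total draws C(10,6) = 210; favorable C(4,1)*C(6,5) = 24; P = 4/35; answer 4/35
Step 2: A1 = 4/35; threaded value p + q = 39; w = 12; remainder = value at the root: 4*(12)^2 - 1*(12)^1 + 5 = (576) + (-12) + (5) = 569; answer 569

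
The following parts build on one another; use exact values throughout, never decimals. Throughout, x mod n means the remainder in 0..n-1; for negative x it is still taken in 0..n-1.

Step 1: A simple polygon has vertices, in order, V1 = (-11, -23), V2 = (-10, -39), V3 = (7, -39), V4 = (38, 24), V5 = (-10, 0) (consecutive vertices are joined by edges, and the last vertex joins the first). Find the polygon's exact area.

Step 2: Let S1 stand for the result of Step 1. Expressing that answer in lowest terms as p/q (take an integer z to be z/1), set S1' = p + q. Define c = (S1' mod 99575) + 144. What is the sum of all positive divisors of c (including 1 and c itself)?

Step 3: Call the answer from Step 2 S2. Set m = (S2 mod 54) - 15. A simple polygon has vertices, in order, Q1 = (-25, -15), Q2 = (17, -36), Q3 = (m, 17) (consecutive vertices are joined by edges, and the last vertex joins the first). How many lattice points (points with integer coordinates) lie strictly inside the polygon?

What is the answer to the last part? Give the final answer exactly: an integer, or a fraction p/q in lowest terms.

Step 1: cross terms: (-11*-39 - -10*-23)=199, (-10*-39 - 7*-39)=663, (7*24 - 38*-39)=1650, (38*0 - -10*24)=240, (-10*-23 - -11*0)=230; twice the area = |2982| = 2982; area = 1491; answer 1491
Step 2: S1 = 1491; threaded value p + q = 1492; c = 1636; 1636 = 2^2 * 409; sigma = (1 + 2 + 4) * (1 + 409) = 7 * 410 = 2870; answer 2870
Step 3: S2 = 2870; m = -7; cross terms: (-25*-36 - 17*-15)=1155, (17*17 - -7*-36)=37, (-7*-15 - -25*17)=530; twice the area = |1722| = 1722; area = 861; boundary points = 21 + 1 + 2 = 24; strictly interior points = area - boundary/2 + 1 = 850; answer 850

850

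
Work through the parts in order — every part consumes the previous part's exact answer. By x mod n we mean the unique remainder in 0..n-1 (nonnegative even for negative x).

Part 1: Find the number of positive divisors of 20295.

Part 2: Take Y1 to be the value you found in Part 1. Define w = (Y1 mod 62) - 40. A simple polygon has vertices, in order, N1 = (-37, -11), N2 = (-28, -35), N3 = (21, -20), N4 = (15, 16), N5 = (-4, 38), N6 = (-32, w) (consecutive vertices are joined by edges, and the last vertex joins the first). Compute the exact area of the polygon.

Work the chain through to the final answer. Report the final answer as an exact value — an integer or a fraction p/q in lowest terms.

2296

Part 1: 20295 = 3^2 * 5 * 11 * 41; number of divisors = (2+1) * (1+1) * (1+1) * (1+1) = 24; answer 24
Part 2: Y1 = 24; w = -16; cross terms: (-37*-35 - -28*-11)=987, (-28*-20 - 21*-35)=1295, (21*16 - 15*-20)=636, (15*38 - -4*16)=634, (-4*-16 - -32*38)=1280, (-32*-11 - -37*-16)=-240; twice the area = |4592| = 4592; area = 2296; answer 2296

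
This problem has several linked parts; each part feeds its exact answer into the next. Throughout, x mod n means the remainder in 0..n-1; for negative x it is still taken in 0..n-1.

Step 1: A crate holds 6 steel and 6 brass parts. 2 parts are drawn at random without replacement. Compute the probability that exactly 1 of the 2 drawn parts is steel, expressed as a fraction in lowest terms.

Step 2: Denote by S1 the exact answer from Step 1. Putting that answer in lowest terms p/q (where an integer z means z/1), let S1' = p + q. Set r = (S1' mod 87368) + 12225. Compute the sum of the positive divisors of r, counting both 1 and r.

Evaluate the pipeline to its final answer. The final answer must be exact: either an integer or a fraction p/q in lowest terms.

Step 1: total draws C(12,2) = 66; favorable C(6,1)*C(6,1) = 36; P = 6/11; answer 6/11
Step 2: S1 = 6/11; threaded value p + q = 17; r = 12242; 12242 = 2 * 6121; sigma = (1 + 2) * (1 + 6121) = 3 * 6122 = 18366; answer 18366

18366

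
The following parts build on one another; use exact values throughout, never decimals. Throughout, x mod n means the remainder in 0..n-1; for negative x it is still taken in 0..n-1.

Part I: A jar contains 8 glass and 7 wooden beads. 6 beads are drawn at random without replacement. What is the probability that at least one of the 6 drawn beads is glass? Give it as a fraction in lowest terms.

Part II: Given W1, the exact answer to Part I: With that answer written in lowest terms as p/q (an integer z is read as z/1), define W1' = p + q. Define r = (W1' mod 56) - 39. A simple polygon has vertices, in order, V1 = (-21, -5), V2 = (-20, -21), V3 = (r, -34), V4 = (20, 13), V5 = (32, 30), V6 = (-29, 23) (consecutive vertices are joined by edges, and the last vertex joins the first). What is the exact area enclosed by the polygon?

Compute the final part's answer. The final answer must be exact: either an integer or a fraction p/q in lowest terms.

3779/2

Part I: total draws C(15,6) = 5005; complement C(7,6) = 7; favorable 5005 - 7 = 4998; P = 714/715; answer 714/715
Part II: W1 = 714/715; threaded value p + q = 1429; r = -10; cross terms: (-21*-21 - -20*-5)=341, (-20*-34 - -10*-21)=470, (-10*13 - 20*-34)=550, (20*30 - 32*13)=184, (32*23 - -29*30)=1606, (-29*-5 - -21*23)=628; twice the area = |3779| = 3779; area = 3779/2; answer 3779/2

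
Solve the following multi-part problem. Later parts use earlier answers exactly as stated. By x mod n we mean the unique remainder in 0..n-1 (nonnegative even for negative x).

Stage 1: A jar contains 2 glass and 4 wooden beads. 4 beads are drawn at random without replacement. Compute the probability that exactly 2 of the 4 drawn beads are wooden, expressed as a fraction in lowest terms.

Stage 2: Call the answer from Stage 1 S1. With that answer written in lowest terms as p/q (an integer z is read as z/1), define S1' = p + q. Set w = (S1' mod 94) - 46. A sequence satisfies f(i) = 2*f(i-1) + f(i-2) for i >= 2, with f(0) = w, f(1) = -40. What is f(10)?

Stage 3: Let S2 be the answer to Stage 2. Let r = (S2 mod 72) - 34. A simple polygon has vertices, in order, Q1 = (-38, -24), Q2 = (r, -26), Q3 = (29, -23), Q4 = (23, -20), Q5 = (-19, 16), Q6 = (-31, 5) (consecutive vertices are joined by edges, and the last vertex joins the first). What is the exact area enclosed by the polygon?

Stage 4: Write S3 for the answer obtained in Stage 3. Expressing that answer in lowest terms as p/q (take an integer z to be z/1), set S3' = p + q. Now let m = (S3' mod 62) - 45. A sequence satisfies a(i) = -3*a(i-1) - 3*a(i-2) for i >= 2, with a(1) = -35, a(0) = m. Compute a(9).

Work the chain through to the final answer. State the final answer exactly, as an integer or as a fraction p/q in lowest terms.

Stage 1: total draws C(6,4) = 15; favorable C(4,2)*C(2,2) = 6; P = 2/5; answer 2/5
Stage 2: S1 = 2/5; threaded value p + q = 7; w = -39; f(2) = 2*(-40) + 1*(-39) = -119; iterating: f(2)=-119, f(3)=-278, f(4)=-675, f(5)=-1628, f(6)=-3931, f(7)=-9490, f(8)=-22911, f(9)=-55312, f(10)=-133535; answer -133535
Stage 3: S2 = -133535; r = -9; cross terms: (-38*-26 - -9*-24)=772, (-9*-23 - 29*-26)=961, (29*-20 - 23*-23)=-51, (23*16 - -19*-20)=-12, (-19*5 - -31*16)=401, (-31*-24 - -38*5)=934; twice the area = |3005| = 3005; area = 3005/2; answer 3005/2
Stage 4: S3 = 3005/2; threaded value p + q = 3007; m = -14; a(2) = -3*(-35) - 3*(-14) = 147; iterating: a(2)=147, a(3)=-336, a(4)=567, a(5)=-693, a(6)=378, a(7)=945, a(8)=-3969, a(9)=9072; answer 9072

9072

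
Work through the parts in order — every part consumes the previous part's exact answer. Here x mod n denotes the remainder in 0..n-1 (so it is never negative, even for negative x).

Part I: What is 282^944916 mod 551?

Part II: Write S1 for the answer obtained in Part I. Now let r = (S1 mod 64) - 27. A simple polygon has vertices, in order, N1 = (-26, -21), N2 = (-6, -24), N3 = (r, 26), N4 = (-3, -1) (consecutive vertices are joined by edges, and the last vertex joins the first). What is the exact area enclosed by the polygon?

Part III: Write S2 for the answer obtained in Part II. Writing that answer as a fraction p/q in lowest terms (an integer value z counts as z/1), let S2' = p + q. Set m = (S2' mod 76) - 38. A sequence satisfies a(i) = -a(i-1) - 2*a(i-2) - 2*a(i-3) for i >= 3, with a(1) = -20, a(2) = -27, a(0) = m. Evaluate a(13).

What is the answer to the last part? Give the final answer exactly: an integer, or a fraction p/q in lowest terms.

-1385

Part I: squarings mod 551: 282^1=282, 282^2=180, 282^4=442, 282^8=310, 282^16=226, 282^32=384, 282^64=339, 282^128=313, 282^256=442, 282^512=310, 282^1024=226, 282^2048=384, 282^4096=339, 282^8192=313, 282^16384=442, 282^32768=310, 282^65536=226, 282^131072=384, 282^262144=339, 282^524288=313; 282^944916 = 282^4 * 282^16 * 282^256 * 282^512 * 282^2048 * 282^8192 * 282^16384 * 282^131072 * 282^262144 * 282^524288 = 349 (mod 551); answer 349
Part II: S1 = 349; r = 2; cross terms: (-26*-24 - -6*-21)=498, (-6*26 - 2*-24)=-108, (2*-1 - -3*26)=76, (-3*-21 - -26*-1)=37; twice the area = |503| = 503; area = 503/2; answer 503/2
Part III: S2 = 503/2; threaded value p + q = 505; m = 11; a(3) = -1*(-27) - 2*(-20) - 2*(11) = 45; iterating: a(3)=45, a(4)=49, a(5)=-85, a(6)=-103, a(7)=175, a(8)=201, a(9)=-345, a(10)=-407, a(11)=695, a(12)=809, a(13)=-1385; answer -1385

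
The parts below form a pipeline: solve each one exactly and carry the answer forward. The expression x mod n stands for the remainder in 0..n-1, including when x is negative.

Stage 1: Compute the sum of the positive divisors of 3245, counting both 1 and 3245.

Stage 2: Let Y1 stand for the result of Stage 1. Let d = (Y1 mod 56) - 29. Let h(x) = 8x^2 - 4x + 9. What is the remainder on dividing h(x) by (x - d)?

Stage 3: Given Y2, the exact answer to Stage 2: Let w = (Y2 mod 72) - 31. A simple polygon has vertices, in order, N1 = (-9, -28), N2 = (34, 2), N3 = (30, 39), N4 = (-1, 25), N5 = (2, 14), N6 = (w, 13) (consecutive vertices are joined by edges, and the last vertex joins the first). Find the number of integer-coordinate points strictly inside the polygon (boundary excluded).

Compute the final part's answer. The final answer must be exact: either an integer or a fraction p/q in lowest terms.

1742

Stage 1: 3245 = 5 * 11 * 59; sigma = (1 + 5) * (1 + 11) * (1 + 59) = 6 * 12 * 60 = 4320; answer 4320
Stage 2: Y1 = 4320; d = -21; remainder = value at the root: 8*(-21)^2 - 4*(-21)^1 + 9 = (3528) + (84) + (9) = 3621; answer 3621
Stage 3: Y2 = 3621; w = -10; cross terms: (-9*2 - 34*-28)=934, (34*39 - 30*2)=1266, (30*25 - -1*39)=789, (-1*14 - 2*25)=-64, (2*13 - -10*14)=166, (-10*-28 - -9*13)=397; twice the area = |3488| = 3488; area = 1744; boundary points = 1 + 1 + 1 + 1 + 1 + 1 = 6; strictly interior points = area - boundary/2 + 1 = 1742; answer 1742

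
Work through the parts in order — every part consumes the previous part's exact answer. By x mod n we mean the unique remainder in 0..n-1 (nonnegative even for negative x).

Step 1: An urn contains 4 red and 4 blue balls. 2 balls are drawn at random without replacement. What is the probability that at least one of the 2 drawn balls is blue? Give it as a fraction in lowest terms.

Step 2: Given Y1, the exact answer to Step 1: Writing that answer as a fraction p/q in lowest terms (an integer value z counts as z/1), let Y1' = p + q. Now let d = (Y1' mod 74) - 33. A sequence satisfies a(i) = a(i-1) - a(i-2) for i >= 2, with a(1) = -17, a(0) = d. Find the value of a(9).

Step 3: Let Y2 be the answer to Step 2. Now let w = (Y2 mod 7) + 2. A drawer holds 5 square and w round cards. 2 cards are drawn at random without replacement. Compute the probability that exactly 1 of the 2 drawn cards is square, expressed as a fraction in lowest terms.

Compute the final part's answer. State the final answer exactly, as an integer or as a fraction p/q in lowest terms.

Step 1: total draws C(8,2) = 28; complement C(4,2) = 6; favorable 28 - 6 = 22; P = 11/14; answer 11/14
Step 2: Y1 = 11/14; threaded value p + q = 25; d = -8; a(2) = 1*(-17) - 1*(-8) = -9; iterating: a(2)=-9, a(3)=8, a(4)=17, a(5)=9, a(6)=-8, a(7)=-17, a(8)=-9, a(9)=8; answer 8
Step 3: Y2 = 8; w = 3; total draws C(8,2) = 28; favorable C(5,1)*C(3,1) = 15; P = 15/28; answer 15/28

15/28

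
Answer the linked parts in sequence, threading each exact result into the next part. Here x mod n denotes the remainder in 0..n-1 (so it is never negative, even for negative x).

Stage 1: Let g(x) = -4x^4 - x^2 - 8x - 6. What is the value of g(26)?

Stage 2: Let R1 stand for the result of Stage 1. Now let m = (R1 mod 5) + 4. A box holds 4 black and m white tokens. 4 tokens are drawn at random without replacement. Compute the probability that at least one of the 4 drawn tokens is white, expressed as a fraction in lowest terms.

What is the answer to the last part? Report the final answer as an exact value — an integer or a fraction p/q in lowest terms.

Stage 1: -4*(26)^4 - 1*(26)^2 - 8*(26)^1 - 6 = (-1827904) + (-676) + (-208) + (-6) = -1828794; answer -1828794
Stage 2: R1 = -1828794; m = 5; total draws C(9,4) = 126; complement C(4,4) = 1; favorable 126 - 1 = 125; P = 125/126; answer 125/126

125/126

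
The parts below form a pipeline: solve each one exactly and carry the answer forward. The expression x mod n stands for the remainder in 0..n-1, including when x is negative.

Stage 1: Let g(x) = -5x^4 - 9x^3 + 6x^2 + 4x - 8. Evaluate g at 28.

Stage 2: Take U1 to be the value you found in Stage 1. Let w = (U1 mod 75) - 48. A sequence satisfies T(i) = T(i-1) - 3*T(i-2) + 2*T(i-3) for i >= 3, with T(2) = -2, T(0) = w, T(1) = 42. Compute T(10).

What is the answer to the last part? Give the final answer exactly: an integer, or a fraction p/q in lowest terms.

Stage 1: -5*(28)^4 - 9*(28)^3 + 6*(28)^2 + 4*(28)^1 - 8 = (-3073280) + (-197568) + (4704) + (112) + (-8) = -3266040; answer -3266040
Stage 2: U1 = -3266040; w = 12; T(3) = 1*(-2) - 3*(42) + 2*(12) = -104; iterating: T(3)=-104, T(4)=-14, T(5)=294, T(6)=128, T(7)=-782, T(8)=-578, T(9)=2024, T(10)=2194; answer 2194

2194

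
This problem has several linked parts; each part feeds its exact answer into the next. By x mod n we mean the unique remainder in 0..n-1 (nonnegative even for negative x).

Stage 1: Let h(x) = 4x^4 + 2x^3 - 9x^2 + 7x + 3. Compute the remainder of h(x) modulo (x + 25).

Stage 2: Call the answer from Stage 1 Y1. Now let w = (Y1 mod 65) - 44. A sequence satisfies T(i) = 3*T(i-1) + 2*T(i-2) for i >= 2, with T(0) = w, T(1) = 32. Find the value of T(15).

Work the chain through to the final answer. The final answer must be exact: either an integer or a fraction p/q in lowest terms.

1178614294

Stage 1: remainder = value at the root: 4*(-25)^4 + 2*(-25)^3 - 9*(-25)^2 + 7*(-25)^1 + 3 = (1562500) + (-31250) + (-5625) + (-175) + (3) = 1525453; answer 1525453
Stage 2: Y1 = 1525453; w = -11; T(2) = 3*(32) + 2*(-11) = 74; iterating: T(2)=74, T(3)=286, T(4)=1006, T(5)=3590, T(6)=12782, T(7)=45526, T(8)=162142, T(9)=577478, T(10)=2056718, T(11)=7325110, T(12)=26088766, T(13)=92916518, T(14)=330927086, T(15)=1178614294; answer 1178614294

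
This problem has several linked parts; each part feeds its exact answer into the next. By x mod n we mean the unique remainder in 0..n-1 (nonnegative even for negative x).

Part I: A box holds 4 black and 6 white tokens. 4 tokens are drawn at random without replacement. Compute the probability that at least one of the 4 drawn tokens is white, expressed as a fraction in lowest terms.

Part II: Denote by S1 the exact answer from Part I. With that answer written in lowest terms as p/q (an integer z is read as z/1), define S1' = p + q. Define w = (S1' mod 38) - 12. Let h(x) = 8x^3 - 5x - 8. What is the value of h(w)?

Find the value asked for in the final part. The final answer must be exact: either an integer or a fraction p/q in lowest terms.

-10601

Part I: total draws C(10,4) = 210; complement C(4,4) = 1; favorable 210 - 1 = 209; P = 209/210; answer 209/210
Part II: S1 = 209/210; threaded value p + q = 419; w = -11; 8*(-11)^3 - 5*(-11)^1 - 8 = (-10648) + (55) + (-8) = -10601; answer -10601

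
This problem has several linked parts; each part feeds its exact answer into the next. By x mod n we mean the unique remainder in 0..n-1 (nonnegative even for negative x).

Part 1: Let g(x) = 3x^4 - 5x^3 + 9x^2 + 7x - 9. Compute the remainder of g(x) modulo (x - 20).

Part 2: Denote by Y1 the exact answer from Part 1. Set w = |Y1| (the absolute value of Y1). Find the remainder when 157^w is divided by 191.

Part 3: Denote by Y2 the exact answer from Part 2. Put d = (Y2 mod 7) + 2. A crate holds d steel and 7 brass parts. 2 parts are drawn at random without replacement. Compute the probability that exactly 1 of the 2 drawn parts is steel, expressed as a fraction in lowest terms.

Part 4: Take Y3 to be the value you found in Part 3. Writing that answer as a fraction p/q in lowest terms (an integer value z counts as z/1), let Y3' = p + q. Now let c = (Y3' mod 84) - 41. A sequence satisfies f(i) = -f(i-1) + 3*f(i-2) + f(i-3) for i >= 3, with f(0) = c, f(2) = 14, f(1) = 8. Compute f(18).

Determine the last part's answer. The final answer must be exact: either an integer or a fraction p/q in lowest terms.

2637886

Part 1: remainder = value at the root: 3*(20)^4 - 5*(20)^3 + 9*(20)^2 + 7*(20)^1 - 9 = (480000) + (-40000) + (3600) + (140) + (-9) = 443731; answer 443731
Part 2: Y1 = 443731; w = 443731; squarings mod 191: 157^1=157, 157^2=10, 157^4=100, 157^8=68, 157^16=40, 157^32=72, 157^64=27, 157^128=156, 157^256=79, 157^512=129, 157^1024=24, 157^2048=3, 157^4096=9, 157^8192=81, 157^16384=67, 157^32768=96, 157^65536=48, 157^131072=12, 157^262144=144; 157^443731 = 157^1 * 157^2 * 157^16 * 157^64 * 157^256 * 157^1024 * 157^16384 * 157^32768 * 157^131072 * 157^262144 = 143 (mod 191); answer 143
Part 3: Y2 = 143; d = 5; total draws C(12,2) = 66; favorable C(5,1)*C(7,1) = 35; P = 35/66; answer 35/66
Part 4: Y3 = 35/66; threaded value p + q = 101; c = -24; f(3) = -1*(14) + 3*(8) + 1*(-24) = -14; iterating: f(3)=-14, f(4)=64, f(5)=-92, f(6)=270, f(7)=-482, f(8)=1200, f(9)=-2376, f(10)=5494, f(11)=-11422, f(12)=25528, f(13)=-54300, f(14)=119462, f(15)=-256834, f(16)=560920, f(17)=-1211960, f(18)=2637886; answer 2637886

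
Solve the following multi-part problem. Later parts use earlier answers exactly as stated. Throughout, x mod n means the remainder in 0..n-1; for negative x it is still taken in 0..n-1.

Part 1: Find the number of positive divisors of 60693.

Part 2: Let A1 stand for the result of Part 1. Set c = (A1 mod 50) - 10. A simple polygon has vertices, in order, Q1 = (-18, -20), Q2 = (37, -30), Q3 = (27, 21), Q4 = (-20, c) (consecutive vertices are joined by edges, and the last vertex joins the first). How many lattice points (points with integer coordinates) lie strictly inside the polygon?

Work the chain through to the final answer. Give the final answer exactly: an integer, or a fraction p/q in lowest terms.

1705

Part 1: 60693 = 3 * 20231; number of divisors = (1+1) * (1+1) = 4; answer 4
Part 2: A1 = 4; c = -6; cross terms: (-18*-30 - 37*-20)=1280, (37*21 - 27*-30)=1587, (27*-6 - -20*21)=258, (-20*-20 - -18*-6)=292; twice the area = |3417| = 3417; area = 3417/2; boundary points = 5 + 1 + 1 + 2 = 9; strictly interior points = area - boundary/2 + 1 = 1705; answer 1705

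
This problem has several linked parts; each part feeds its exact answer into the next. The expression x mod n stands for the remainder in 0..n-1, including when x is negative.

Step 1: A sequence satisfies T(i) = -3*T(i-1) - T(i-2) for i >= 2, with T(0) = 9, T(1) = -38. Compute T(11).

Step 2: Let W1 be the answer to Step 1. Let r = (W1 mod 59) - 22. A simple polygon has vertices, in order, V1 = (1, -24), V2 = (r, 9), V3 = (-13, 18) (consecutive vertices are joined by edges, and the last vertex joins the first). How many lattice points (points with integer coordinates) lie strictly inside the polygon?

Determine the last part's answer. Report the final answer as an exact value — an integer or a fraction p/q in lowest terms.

Step 1: T(2) = -3*(-38) - 1*(9) = 105; iterating: T(2)=105, T(3)=-277, T(4)=726, T(5)=-1901, T(6)=4977, T(7)=-13030, T(8)=34113, T(9)=-89309, T(10)=233814, T(11)=-612133; answer -612133
Step 2: W1 = -612133; r = 29; cross terms: (1*9 - 29*-24)=705, (29*18 - -13*9)=639, (-13*-24 - 1*18)=294; twice the area = |1638| = 1638; area = 819; boundary points = 1 + 3 + 14 = 18; strictly interior points = area - boundary/2 + 1 = 811; answer 811

811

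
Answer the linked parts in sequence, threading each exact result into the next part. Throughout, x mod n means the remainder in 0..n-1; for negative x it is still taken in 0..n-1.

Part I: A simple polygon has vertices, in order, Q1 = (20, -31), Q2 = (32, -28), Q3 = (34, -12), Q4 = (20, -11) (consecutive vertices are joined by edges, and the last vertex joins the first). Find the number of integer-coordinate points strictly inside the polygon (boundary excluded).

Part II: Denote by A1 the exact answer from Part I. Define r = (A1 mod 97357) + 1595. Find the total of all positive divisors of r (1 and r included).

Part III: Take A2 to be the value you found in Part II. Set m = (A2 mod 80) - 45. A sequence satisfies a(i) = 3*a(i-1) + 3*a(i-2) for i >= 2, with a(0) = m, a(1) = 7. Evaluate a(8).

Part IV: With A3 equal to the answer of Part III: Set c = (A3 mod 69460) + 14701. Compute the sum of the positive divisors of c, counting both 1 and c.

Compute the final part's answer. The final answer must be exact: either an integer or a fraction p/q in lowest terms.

Part I: cross terms: (20*-28 - 32*-31)=432, (32*-12 - 34*-28)=568, (34*-11 - 20*-12)=-134, (20*-31 - 20*-11)=-400; twice the area = |466| = 466; area = 233; boundary points = 3 + 2 + 1 + 20 = 26; strictly interior points = area - boundary/2 + 1 = 221; answer 221
Part II: A1 = 221; r = 1816; 1816 = 2^3 * 227; sigma = (1 + 2 + 4 + 8) * (1 + 227) = 15 * 228 = 3420; answer 3420
Part III: A2 = 3420; m = 15; a(2) = 3*(7) + 3*(15) = 66; iterating: a(2)=66, a(3)=219, a(4)=855, a(5)=3222, a(6)=12231, a(7)=46359, a(8)=175770; answer 175770
Part IV: A3 = 175770; c = 51551; 51551 is prime, so its only divisors are 1 and 51551; sigma = 1 + 51551 = 51552; answer 51552

51552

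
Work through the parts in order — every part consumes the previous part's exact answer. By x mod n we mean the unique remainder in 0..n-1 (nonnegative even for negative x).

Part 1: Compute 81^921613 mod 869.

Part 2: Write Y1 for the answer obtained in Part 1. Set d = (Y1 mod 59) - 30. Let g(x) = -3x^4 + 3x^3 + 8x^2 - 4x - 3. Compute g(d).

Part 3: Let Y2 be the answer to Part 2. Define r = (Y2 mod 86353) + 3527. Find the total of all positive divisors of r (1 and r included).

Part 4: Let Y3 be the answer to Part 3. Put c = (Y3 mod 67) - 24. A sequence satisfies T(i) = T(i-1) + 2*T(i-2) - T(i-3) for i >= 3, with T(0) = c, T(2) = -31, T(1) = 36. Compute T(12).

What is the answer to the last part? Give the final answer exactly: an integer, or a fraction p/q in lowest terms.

-6645

Part 1: squarings mod 869: 81^1=81, 81^2=478, 81^4=806, 81^8=493, 81^16=598, 81^32=445, 81^64=762, 81^128=152, 81^256=510, 81^512=269, 81^1024=234, 81^2048=9, 81^4096=81, 81^8192=478, 81^16384=806, 81^32768=493, 81^65536=598, 81^131072=445, 81^262144=762, 81^524288=152; 81^921613 = 81^1 * 81^4 * 81^8 * 81^4096 * 81^131072 * 81^262144 * 81^524288 = 174 (mod 869); answer 174
Part 2: Y1 = 174; d = 26; -3*(26)^4 + 3*(26)^3 + 8*(26)^2 - 4*(26)^1 - 3 = (-1370928) + (52728) + (5408) + (-104) + (-3) = -1312899; answer -1312899
Part 3: Y2 = -1312899; r = 72276; 72276 = 2^2 * 3 * 19 * 317; sigma = (1 + 2 + 4) * (1 + 3) * (1 + 19) * (1 + 317) = 7 * 4 * 20 * 318 = 178080; answer 178080
Part 4: Y3 = 178080; c = 37; T(3) = 1*(-31) + 2*(36) - 1*(37) = 4; iterating: T(3)=4, T(4)=-94, T(5)=-55, T(6)=-247, T(7)=-263, T(8)=-702, T(9)=-981, T(10)=-2122, T(11)=-3382, T(12)=-6645; answer -6645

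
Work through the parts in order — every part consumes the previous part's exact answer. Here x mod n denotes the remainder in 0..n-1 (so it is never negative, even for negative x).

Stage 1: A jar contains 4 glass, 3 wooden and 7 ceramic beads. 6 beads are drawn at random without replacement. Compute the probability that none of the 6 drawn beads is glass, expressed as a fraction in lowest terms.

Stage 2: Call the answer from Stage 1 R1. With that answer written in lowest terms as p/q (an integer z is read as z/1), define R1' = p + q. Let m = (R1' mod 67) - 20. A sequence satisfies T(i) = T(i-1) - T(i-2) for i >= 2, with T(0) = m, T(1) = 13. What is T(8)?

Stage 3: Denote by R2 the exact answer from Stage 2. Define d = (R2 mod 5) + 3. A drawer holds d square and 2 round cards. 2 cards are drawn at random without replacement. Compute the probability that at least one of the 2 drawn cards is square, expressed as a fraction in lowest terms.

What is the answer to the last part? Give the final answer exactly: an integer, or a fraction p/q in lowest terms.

Stage 1: total draws C(14,6) = 3003; favorable C(10,6) = 210; P = 10/143; answer 10/143
Stage 2: R1 = 10/143; threaded value p + q = 153; m = -1; T(2) = 1*(13) - 1*(-1) = 14; iterating: T(2)=14, T(3)=1, T(4)=-13, T(5)=-14, T(6)=-1, T(7)=13, T(8)=14; answer 14
Stage 3: R2 = 14; d = 7; total draws C(9,2) = 36; complement C(2,2) = 1; favorable 36 - 1 = 35; P = 35/36; answer 35/36

35/36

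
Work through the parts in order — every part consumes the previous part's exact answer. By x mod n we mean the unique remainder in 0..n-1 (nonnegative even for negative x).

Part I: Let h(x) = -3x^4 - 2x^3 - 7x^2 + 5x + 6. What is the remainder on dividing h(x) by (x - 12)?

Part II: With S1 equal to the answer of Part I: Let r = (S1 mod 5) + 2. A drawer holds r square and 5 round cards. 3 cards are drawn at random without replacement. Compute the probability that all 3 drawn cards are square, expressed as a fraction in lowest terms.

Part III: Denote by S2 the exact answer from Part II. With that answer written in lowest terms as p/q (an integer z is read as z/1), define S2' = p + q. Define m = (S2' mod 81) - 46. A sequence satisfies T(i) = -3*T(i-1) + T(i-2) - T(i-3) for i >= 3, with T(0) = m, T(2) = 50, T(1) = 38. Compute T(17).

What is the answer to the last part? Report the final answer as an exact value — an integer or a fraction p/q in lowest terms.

Part I: remainder = value at the root: -3*(12)^4 - 2*(12)^3 - 7*(12)^2 + 5*(12)^1 + 6 = (-62208) + (-3456) + (-1008) + (60) + (6) = -66606; answer -66606
Part II: S1 = -66606; r = 6; total draws C(11,3) = 165; favorable C(6,3) = 20; P = 4/33; answer 4/33
Part III: S2 = 4/33; threaded value p + q = 37; m = -9; T(3) = -3*(50) + 1*(38) - 1*(-9) = -103; iterating: T(3)=-103, T(4)=321, T(5)=-1116, T(6)=3772, T(7)=-12753, T(8)=43147, T(9)=-145966, T(10)=493798, T(11)=-1670507, T(12)=5651285, T(13)=-19118160, T(14)=64676272, T(15)=-218798261, T(16)=740189215, T(17)=-2504042178; answer -2504042178

-2504042178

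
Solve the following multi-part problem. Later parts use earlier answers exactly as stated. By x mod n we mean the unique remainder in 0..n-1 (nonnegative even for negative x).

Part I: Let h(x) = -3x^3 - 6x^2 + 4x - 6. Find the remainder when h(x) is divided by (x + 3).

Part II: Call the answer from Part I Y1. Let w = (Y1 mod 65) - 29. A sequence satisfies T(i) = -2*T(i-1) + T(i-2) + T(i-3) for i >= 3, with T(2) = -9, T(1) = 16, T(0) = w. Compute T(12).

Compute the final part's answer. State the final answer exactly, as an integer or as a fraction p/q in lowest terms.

Part I: remainder = value at the root: -3*(-3)^3 - 6*(-3)^2 + 4*(-3)^1 - 6 = (81) + (-54) + (-12) + (-6) = 9; answer 9
Part II: Y1 = 9; w = -20; T(3) = -2*(-9) + 1*(16) + 1*(-20) = 14; iterating: T(3)=14, T(4)=-21, T(5)=47, T(6)=-101, T(7)=228, T(8)=-510, T(9)=1147, T(10)=-2576, T(11)=5789, T(12)=-13007; answer -13007

-13007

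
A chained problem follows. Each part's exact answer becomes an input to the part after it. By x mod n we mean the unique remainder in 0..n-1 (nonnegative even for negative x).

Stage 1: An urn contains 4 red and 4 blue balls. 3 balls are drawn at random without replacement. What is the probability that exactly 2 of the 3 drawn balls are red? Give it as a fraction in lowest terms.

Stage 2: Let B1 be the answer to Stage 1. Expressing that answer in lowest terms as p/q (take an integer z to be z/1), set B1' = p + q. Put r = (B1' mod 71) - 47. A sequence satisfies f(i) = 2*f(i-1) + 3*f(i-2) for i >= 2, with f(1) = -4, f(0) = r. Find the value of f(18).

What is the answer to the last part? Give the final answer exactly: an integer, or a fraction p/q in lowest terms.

Stage 1: total draws C(8,3) = 56; favorable C(4,2)*C(4,1) = 24; P = 3/7; answer 3/7
Stage 2: B1 = 3/7; threaded value p + q = 10; r = -37; f(2) = 2*(-4) + 3*(-37) = -119; iterating: f(2)=-119, f(3)=-250, f(4)=-857, f(5)=-2464, f(6)=-7499, f(7)=-22390, f(8)=-67277, f(9)=-201724, f(10)=-605279, f(11)=-1815730, f(12)=-5447297, f(13)=-16341784, f(14)=-49025459, f(15)=-147076270, f(16)=-441228917, f(17)=-1323686644, f(18)=-3971060039; answer -3971060039

-3971060039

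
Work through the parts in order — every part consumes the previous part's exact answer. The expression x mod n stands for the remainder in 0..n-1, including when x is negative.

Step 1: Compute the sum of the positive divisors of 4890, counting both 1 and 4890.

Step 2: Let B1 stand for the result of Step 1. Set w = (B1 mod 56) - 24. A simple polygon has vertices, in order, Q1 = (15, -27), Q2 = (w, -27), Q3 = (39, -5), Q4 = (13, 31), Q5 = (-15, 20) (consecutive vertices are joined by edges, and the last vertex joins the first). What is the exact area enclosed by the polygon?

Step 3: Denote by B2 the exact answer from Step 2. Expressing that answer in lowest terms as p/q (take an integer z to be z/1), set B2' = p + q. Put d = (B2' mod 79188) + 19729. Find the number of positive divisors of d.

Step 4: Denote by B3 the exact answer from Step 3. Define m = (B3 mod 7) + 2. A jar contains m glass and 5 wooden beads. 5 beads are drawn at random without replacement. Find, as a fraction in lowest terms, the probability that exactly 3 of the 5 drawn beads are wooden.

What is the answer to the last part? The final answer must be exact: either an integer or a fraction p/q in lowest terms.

15/28

Step 1: 4890 = 2 * 3 * 5 * 163; sigma = (1 + 2) * (1 + 3) * (1 + 5) * (1 + 163) = 3 * 4 * 6 * 164 = 11808; answer 11808
Step 2: B1 = 11808; w = 24; cross terms: (15*-27 - 24*-27)=243, (24*-5 - 39*-27)=933, (39*31 - 13*-5)=1274, (13*20 - -15*31)=725, (-15*-27 - 15*20)=105; twice the area = |3280| = 3280; area = 1640; answer 1640
Step 3: B2 = 1640; threaded value p + q = 1641; d = 21370; 21370 = 2 * 5 * 2137; number of divisors = (1+1) * (1+1) * (1+1) = 8; answer 8
Step 4: B3 = 8; m = 3; total draws C(8,5) = 56; favorable C(5,3)*C(3,2) = 30; P = 15/28; answer 15/28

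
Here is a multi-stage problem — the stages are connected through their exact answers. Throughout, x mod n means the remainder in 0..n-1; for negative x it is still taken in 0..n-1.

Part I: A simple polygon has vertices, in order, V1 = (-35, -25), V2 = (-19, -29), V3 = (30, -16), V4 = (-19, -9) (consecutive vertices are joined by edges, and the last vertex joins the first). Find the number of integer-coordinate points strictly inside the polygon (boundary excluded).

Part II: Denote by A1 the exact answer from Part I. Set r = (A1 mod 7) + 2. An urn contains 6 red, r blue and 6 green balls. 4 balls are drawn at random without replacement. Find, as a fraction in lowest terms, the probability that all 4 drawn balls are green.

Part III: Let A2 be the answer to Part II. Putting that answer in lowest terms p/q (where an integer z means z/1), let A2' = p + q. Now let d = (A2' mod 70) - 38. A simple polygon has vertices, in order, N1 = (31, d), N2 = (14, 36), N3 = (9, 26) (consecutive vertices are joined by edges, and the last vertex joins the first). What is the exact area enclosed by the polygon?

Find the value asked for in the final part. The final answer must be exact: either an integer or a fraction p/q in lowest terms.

180

Part I: cross terms: (-35*-29 - -19*-25)=540, (-19*-16 - 30*-29)=1174, (30*-9 - -19*-16)=-574, (-19*-25 - -35*-9)=160; twice the area = |1300| = 1300; area = 650; boundary points = 4 + 1 + 7 + 16 = 28; strictly interior points = area - boundary/2 + 1 = 637; answer 637
Part II: A1 = 637; r = 2; total draws C(14,4) = 1001; favorable C(6,4) = 15; P = 15/1001; answer 15/1001
Part III: A2 = 15/1001; threaded value p + q = 1016; d = -2; cross terms: (31*36 - 14*-2)=1144, (14*26 - 9*36)=40, (9*-2 - 31*26)=-824; twice the area = |360| = 360; area = 180; answer 180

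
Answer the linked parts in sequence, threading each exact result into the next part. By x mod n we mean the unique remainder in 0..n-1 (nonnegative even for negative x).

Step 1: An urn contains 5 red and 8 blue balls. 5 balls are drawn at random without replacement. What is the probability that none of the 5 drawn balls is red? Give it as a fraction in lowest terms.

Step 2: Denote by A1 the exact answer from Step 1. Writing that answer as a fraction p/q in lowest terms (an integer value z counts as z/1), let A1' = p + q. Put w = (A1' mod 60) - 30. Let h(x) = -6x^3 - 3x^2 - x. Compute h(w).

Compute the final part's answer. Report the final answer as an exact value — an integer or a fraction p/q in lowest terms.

1918

Step 1: total draws C(13,5) = 1287; favorable C(8,5) = 56; P = 56/1287; answer 56/1287
Step 2: A1 = 56/1287; threaded value p + q = 1343; w = -7; -6*(-7)^3 - 3*(-7)^2 - 1*(-7)^1 = (2058) + (-147) + (7) = 1918; answer 1918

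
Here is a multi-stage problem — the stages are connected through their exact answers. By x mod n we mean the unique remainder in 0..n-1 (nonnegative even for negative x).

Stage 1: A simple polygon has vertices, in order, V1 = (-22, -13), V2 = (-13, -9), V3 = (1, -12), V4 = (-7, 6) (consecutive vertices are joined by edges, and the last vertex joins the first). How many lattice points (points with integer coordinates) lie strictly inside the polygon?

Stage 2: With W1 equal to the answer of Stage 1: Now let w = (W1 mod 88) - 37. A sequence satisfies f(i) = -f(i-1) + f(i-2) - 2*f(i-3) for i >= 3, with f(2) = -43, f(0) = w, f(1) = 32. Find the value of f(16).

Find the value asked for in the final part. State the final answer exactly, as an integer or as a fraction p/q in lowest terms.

Stage 1: cross terms: (-22*-9 - -13*-13)=29, (-13*-12 - 1*-9)=165, (1*6 - -7*-12)=-78, (-7*-13 - -22*6)=223; twice the area = |339| = 339; area = 339/2; boundary points = 1 + 1 + 2 + 1 = 5; strictly interior points = area - boundary/2 + 1 = 168; answer 168
Stage 2: W1 = 168; w = 43; f(3) = -1*(-43) + 1*(32) - 2*(43) = -11; iterating: f(3)=-11, f(4)=-96, f(5)=171, f(6)=-245, f(7)=608, f(8)=-1195, f(9)=2293, f(10)=-4704, f(11)=9387, f(12)=-18677, f(13)=37472, f(14)=-74923, f(15)=149749, f(16)=-299616; answer -299616

-299616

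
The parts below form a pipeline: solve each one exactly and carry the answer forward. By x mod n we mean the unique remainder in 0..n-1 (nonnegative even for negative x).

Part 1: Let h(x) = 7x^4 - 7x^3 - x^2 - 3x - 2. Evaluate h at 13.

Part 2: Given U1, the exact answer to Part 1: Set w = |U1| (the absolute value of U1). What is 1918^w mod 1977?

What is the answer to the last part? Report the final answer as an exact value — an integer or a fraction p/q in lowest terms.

Part 1: 7*(13)^4 - 7*(13)^3 - 1*(13)^2 - 3*(13)^1 - 2 = (199927) + (-15379) + (-169) + (-39) + (-2) = 184338; answer 184338
Part 2: U1 = 184338; w = 184338; squarings mod 1977: 1918^1=1918, 1918^2=1504, 1918^4=328, 1918^8=826, 1918^16=211, 1918^32=1027, 1918^64=988, 1918^128=1483, 1918^256=865, 1918^512=919, 1918^1024=382, 1918^2048=1603, 1918^4096=1486, 1918^8192=1864, 1918^16384=907, 1918^32768=217, 1918^65536=1618, 1918^131072=376; 1918^184338 = 1918^2 * 1918^16 * 1918^4096 * 1918^16384 * 1918^32768 * 1918^131072 = 703 (mod 1977); answer 703

703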